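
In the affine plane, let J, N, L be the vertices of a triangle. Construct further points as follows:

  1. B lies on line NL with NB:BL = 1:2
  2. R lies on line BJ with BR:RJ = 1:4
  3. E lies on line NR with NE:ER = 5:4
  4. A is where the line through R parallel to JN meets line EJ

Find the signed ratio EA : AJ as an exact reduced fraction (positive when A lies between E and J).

EA:AJ = -4/9

Work in coordinates with J = (0, 0), N = (1, 0), L = (0, 1).
1. B lies on line NL with NB:BL = 1:2 ⇒ B = (2/3, 1/3)
2. R lies on line BJ with BR:RJ = 1:4 ⇒ R = (8/15, 4/15)
3. E lies on line NR with NE:ER = 5:4 ⇒ E = (20/27, 4/27)
4. A is where the line through R parallel to JN meets line EJ ⇒ A = (4/3, 4/15)
A = E + t·(J−E) with t = -4/5, so EA:AJ = t:(1−t) = -4/5:9/5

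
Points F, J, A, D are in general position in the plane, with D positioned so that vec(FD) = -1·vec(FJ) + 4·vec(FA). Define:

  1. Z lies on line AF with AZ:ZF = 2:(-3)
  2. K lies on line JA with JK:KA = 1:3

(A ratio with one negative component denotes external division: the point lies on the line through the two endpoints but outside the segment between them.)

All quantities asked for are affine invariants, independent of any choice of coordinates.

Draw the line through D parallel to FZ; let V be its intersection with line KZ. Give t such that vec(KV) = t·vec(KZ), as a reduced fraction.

t = 7/3

Assign F = (0, 0), J = (1, 0), A = (0, 1), D = (-1, 4) — the answer is frame-independent, so this choice is without loss of generality.
1. Z lies on line AF with AZ:ZF = 2:(-3) ⇒ Z = (0, 3)
2. K lies on line JA with JK:KA = 1:3 ⇒ K = (3/4, 1/4)
through D parallel to FZ: direction (0, 3); meets KZ at V = (-1, 20/3)
V = K + t·(Z−K) with t = 7/3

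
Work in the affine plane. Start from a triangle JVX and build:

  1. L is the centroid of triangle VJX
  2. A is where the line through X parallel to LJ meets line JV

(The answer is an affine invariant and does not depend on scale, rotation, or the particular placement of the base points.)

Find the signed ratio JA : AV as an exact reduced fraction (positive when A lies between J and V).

JA:AV = -1/2

Assign J = (0, 0), V = (1, 0), X = (0, 1) — the answer is frame-independent, so this choice is without loss of generality.
1. L is the centroid of triangle VJX ⇒ L = (1/3, 1/3)
2. A is where the line through X parallel to LJ meets line JV ⇒ A = (-1, 0)
A = J + t·(V−J) with t = -1, so JA:AV = t:(1−t) = -1:2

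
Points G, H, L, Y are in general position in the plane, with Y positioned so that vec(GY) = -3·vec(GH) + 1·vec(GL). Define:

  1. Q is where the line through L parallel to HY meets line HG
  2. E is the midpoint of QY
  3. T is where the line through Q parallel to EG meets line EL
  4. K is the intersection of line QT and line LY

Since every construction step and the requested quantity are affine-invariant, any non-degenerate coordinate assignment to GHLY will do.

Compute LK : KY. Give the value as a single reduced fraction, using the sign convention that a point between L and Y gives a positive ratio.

LK:KY = -5/8

Choose coordinates G = (0, 0), H = (1, 0), L = (0, 1), Y = (-3, 1).
1. Q is where the line through L parallel to HY meets line HG ⇒ Q = (4, 0)
2. E is the midpoint of QY ⇒ E = (1/2, 1/2)
3. T is where the line through Q parallel to EG meets line EL ⇒ T = (5/2, -3/2)
4. K is the intersection of line QT and line LY ⇒ K = (5, 1)
K = L + t·(Y−L) with t = -5/3, so LK:KY = t:(1−t) = -5/3:8/3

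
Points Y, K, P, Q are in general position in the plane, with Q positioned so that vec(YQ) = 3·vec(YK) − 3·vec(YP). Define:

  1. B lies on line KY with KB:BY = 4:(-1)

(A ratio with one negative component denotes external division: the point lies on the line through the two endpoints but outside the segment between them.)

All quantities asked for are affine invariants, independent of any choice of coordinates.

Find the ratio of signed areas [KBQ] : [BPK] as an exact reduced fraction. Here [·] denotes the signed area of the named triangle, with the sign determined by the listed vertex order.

Assign Y = (0, 0), K = (1, 0), P = (0, 1), Q = (3, -3) — the answer is frame-independent, so this choice is without loss of generality.
1. B lies on line KY with KB:BY = 4:(-1) ⇒ B = (-1/3, 0)
2·[KBQ] = 4, 2·[BPK] = -4/3
[KBQ]:[BPK] = 4:-4/3 = -3

[KBQ]:[BPK] = -3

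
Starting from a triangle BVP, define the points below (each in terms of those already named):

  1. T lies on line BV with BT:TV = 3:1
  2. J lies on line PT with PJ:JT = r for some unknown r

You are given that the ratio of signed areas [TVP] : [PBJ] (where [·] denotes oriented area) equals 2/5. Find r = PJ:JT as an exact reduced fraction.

Choose coordinates B = (0, 0), V = (1, 0), P = (0, 1).
1. T lies on line BV with BT:TV = 3:1 ⇒ T = (3/4, 0)
2. With PJ:JT = r, write λ = r/(r+1) so J = P + λ·(T−P); J is affine-linear in λ
Every point depending on J is an affine combination of J and λ-independent points, so each such coordinate is linear in λ; the λ² term in each signed area is a multiple of (T−P)×(T−P) = 0, so 2·[TVP] and 2·[PBJ] are each linear in λ. Evaluating at λ=0 and λ=1:
  2·[TVP] = 1/4,   2·[PBJ] = 3/4·λ
So [TVP]:[PBJ] = (1/4) / (3/4·λ). Setting this equal to 2/5:
  1/4 = 2/5·(3/4·λ)  ⇒  λ = 5/6
Then r = λ/(1−λ) = (5/6)/(1/6) = 5. Check: with r = 5, J = (5/8, 1/6) and [TVP]:[PBJ] = 2/5 as required.

r = 5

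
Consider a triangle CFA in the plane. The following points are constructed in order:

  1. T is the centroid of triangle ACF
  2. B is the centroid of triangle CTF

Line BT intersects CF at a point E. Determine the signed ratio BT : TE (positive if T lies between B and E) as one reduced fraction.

Set C = (0, 0), F = (1, 0), A = (0, 1); any affine frame gives the same invariant.
1. T is the centroid of triangle ACF ⇒ T = (1/3, 1/3)
2. B is the centroid of triangle CTF ⇒ B = (4/9, 1/9)
line BT meets CF at E = (1/2, 0)
T = B + t·(E−B) with t = -2, so BT:TE = -2:3

BT:TE = -2/3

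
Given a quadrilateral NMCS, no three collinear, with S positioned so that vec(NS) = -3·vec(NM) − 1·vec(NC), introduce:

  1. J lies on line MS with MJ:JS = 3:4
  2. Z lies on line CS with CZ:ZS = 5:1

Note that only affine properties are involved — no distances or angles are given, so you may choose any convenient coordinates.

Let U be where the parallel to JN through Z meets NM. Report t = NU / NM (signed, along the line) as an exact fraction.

t = -25/18

Set N = (0, 0), M = (1, 0), C = (0, 1), S = (-3, -1); any affine frame gives the same invariant.
1. J lies on line MS with MJ:JS = 3:4 ⇒ J = (-5/7, -3/7)
2. Z lies on line CS with CZ:ZS = 5:1 ⇒ Z = (-5/2, -2/3)
through Z parallel to JN: direction (5/7, 3/7); meets NM at U = (-25/18, 0)
U = N + t·(M−N) with t = -25/18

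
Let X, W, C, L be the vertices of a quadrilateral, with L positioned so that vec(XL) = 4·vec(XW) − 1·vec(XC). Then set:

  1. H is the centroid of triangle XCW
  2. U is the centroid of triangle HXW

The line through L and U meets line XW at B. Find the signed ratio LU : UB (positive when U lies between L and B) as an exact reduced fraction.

Set X = (0, 0), W = (1, 0), C = (0, 1), L = (4, -1); any affine frame gives the same invariant.
1. H is the centroid of triangle XCW ⇒ H = (1/3, 1/3)
2. U is the centroid of triangle HXW ⇒ U = (4/9, 1/9)
line LU meets XW at B = (4/5, 0)
U = L + t·(B−L) with t = 10/9, so LU:UB = 10/9:-1/9

LU:UB = -10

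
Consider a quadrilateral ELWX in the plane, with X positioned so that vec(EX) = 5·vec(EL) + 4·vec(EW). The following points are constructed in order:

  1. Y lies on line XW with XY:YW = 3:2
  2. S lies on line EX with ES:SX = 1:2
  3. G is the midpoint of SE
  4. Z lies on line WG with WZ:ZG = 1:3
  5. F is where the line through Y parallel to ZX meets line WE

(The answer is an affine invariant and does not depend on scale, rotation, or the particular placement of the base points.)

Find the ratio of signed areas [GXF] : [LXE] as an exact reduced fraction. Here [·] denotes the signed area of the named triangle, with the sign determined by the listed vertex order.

[GXF]:[LXE] = 175/184

Work in coordinates with E = (0, 0), L = (1, 0), W = (0, 1), X = (5, 4).
1. Y lies on line XW with XY:YW = 3:2 ⇒ Y = (2, 11/5)
2. S lies on line EX with ES:SX = 1:2 ⇒ S = (5/3, 4/3)
3. G is the midpoint of SE ⇒ G = (5/6, 2/3)
4. Z lies on line WG with WZ:ZG = 1:3 ⇒ Z = (5/24, 11/12)
5. F is where the line through Y parallel to ZX meets line WE ⇒ F = (0, 21/23)
2·[GXF] = 175/46, 2·[LXE] = 4
[GXF]:[LXE] = 175/46:4 = 175/184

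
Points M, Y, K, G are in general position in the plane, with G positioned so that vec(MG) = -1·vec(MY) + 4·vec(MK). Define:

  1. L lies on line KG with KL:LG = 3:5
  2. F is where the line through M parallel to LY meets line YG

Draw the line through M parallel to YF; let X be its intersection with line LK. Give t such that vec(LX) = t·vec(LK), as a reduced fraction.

t = 11/3

Choose coordinates M = (0, 0), Y = (1, 0), K = (0, 1), G = (-1, 4).
1. L lies on line KG with KL:LG = 3:5 ⇒ L = (-3/8, 17/8)
2. F is where the line through M parallel to LY meets line YG ⇒ F = (22/5, -34/5)
through M parallel to YF: direction (17/5, -34/5); meets LK at X = (1, -2)
X = L + t·(K−L) with t = 11/3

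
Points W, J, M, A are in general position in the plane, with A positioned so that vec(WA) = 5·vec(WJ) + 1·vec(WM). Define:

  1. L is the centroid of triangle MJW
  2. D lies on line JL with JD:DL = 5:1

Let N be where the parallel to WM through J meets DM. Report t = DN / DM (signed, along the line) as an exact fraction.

t = -5/4

Assign W = (0, 0), J = (1, 0), M = (0, 1), A = (5, 1) — the answer is frame-independent, so this choice is without loss of generality.
1. L is the centroid of triangle MJW ⇒ L = (1/3, 1/3)
2. D lies on line JL with JD:DL = 5:1 ⇒ D = (4/9, 5/18)
through J parallel to WM: direction (0, 1); meets DM at N = (1, -5/8)
N = D + t·(M−D) with t = -5/4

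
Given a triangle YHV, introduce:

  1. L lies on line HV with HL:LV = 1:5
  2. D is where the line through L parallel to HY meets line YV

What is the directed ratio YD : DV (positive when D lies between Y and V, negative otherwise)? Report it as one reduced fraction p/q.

YD:DV = 1/5

Assign Y = (0, 0), H = (1, 0), V = (0, 1) — the answer is frame-independent, so this choice is without loss of generality.
1. L lies on line HV with HL:LV = 1:5 ⇒ L = (5/6, 1/6)
2. D is where the line through L parallel to HY meets line YV ⇒ D = (0, 1/6)
D = Y + t·(V−Y) with t = 1/6, so YD:DV = t:(1−t) = 1/6:5/6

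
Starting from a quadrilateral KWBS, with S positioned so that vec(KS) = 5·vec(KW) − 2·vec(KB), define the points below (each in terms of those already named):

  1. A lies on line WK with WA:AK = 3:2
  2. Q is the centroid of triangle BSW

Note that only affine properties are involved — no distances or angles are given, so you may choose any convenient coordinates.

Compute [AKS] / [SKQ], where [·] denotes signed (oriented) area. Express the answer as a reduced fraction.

[AKS]:[SKQ] = -12/35

Set K = (0, 0), W = (1, 0), B = (0, 1), S = (5, -2); any affine frame gives the same invariant.
1. A lies on line WK with WA:AK = 3:2 ⇒ A = (2/5, 0)
2. Q is the centroid of triangle BSW ⇒ Q = (2, -1/3)
2·[AKS] = 4/5, 2·[SKQ] = -7/3
[AKS]:[SKQ] = 4/5:-7/3 = -12/35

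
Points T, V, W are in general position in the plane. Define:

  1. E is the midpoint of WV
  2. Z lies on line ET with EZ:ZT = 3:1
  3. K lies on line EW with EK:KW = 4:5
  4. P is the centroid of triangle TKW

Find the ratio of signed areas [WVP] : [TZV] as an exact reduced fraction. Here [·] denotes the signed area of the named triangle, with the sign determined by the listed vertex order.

Assign T = (0, 0), V = (1, 0), W = (0, 1) — the answer is frame-independent, so this choice is without loss of generality.
1. E is the midpoint of WV ⇒ E = (1/2, 1/2)
2. Z lies on line ET with EZ:ZT = 3:1 ⇒ Z = (1/8, 1/8)
3. K lies on line EW with EK:KW = 4:5 ⇒ K = (5/18, 13/18)
4. P is the centroid of triangle TKW ⇒ P = (5/54, 31/54)
2·[WVP] = -1/3, 2·[TZV] = -1/8
[WVP]:[TZV] = -1/3:-1/8 = 8/3

[WVP]:[TZV] = 8/3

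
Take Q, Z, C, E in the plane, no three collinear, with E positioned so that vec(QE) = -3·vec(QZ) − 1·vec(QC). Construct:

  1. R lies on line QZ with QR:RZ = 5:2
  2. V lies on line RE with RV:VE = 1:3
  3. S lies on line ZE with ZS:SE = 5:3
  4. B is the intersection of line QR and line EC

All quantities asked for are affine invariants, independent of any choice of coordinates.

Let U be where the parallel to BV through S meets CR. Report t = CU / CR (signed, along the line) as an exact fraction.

t = 69/31

Assign Q = (0, 0), Z = (1, 0), C = (0, 1), E = (-3, -1) — the answer is frame-independent, so this choice is without loss of generality.
1. R lies on line QZ with QR:RZ = 5:2 ⇒ R = (5/7, 0)
2. V lies on line RE with RV:VE = 1:3 ⇒ V = (-3/14, -1/4)
3. S lies on line ZE with ZS:SE = 5:3 ⇒ S = (-3/2, -5/8)
4. B is the intersection of line QR and line EC ⇒ B = (-3/2, 0)
through S parallel to BV: direction (9/7, -1/4); meets CR at U = (345/217, -38/31)
U = C + t·(R−C) with t = 69/31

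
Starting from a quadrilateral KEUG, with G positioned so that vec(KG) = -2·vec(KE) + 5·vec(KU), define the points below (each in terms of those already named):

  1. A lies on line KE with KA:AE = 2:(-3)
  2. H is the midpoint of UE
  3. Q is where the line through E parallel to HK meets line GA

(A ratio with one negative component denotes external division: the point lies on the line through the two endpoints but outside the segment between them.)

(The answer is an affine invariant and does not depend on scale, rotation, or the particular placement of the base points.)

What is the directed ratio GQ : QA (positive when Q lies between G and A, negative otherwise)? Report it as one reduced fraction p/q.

GQ:QA = -8/3

Set K = (0, 0), E = (1, 0), U = (0, 1), G = (-2, 5); any affine frame gives the same invariant.
1. A lies on line KE with KA:AE = 2:(-3) ⇒ A = (-2, 0)
2. H is the midpoint of UE ⇒ H = (1/2, 1/2)
3. Q is where the line through E parallel to HK meets line GA ⇒ Q = (-2, -3)
Q = G + t·(A−G) with t = 8/5, so GQ:QA = t:(1−t) = 8/5:-3/5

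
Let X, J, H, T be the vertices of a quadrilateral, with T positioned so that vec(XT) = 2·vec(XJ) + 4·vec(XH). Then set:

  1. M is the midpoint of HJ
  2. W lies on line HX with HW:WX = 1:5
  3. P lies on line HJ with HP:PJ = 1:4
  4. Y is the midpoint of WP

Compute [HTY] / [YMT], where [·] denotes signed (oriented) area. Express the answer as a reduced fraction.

[HTY]:[YMT] = -16/45

Set X = (0, 0), J = (1, 0), H = (0, 1), T = (2, 4); any affine frame gives the same invariant.
1. M is the midpoint of HJ ⇒ M = (1/2, 1/2)
2. W lies on line HX with HW:WX = 1:5 ⇒ W = (0, 5/6)
3. P lies on line HJ with HP:PJ = 1:4 ⇒ P = (1/5, 4/5)
4. Y is the midpoint of WP ⇒ Y = (1/10, 49/60)
2·[HTY] = -2/3, 2·[YMT] = 15/8
[HTY]:[YMT] = -2/3:15/8 = -16/45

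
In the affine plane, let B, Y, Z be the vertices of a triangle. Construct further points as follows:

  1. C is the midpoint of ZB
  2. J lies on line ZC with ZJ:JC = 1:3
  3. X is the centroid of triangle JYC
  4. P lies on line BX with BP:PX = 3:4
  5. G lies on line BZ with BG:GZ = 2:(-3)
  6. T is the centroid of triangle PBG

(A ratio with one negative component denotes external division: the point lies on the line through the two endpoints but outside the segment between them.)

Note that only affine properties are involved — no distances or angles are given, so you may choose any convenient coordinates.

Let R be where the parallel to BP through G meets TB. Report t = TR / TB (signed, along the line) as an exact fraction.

Choose coordinates B = (0, 0), Y = (1, 0), Z = (0, 1).
1. C is the midpoint of ZB ⇒ C = (0, 1/2)
2. J lies on line ZC with ZJ:JC = 1:3 ⇒ J = (0, 7/8)
3. X is the centroid of triangle JYC ⇒ X = (1/3, 11/24)
4. P lies on line BX with BP:PX = 3:4 ⇒ P = (1/7, 11/56)
5. G lies on line BZ with BG:GZ = 2:(-3) ⇒ G = (0, -2)
6. T is the centroid of triangle PBG ⇒ T = (1/21, -101/168)
through G parallel to BP: direction (1/7, 11/56); meets TB at R = (1/7, -101/56)
R = T + t·(B−T) with t = -2

t = -2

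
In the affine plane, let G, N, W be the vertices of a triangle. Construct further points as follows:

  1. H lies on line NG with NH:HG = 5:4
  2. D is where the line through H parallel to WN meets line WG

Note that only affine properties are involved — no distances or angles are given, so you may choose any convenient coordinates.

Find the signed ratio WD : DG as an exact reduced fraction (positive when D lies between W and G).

WD:DG = 5/4

Choose coordinates G = (0, 0), N = (1, 0), W = (0, 1).
1. H lies on line NG with NH:HG = 5:4 ⇒ H = (4/9, 0)
2. D is where the line through H parallel to WN meets line WG ⇒ D = (0, 4/9)
D = W + t·(G−W) with t = 5/9, so WD:DG = t:(1−t) = 5/9:4/9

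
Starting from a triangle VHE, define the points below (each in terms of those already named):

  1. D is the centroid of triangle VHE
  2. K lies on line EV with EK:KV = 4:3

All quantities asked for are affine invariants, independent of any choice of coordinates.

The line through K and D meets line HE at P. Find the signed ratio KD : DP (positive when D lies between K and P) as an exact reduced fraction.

Assign V = (0, 0), H = (1, 0), E = (0, 1) — the answer is frame-independent, so this choice is without loss of generality.
1. D is the centroid of triangle VHE ⇒ D = (1/3, 1/3)
2. K lies on line EV with EK:KV = 4:3 ⇒ K = (0, 3/7)
line KD meets HE at P = (4/5, 1/5)
D = K + t·(P−K) with t = 5/12, so KD:DP = 5/12:7/12

KD:DP = 5/7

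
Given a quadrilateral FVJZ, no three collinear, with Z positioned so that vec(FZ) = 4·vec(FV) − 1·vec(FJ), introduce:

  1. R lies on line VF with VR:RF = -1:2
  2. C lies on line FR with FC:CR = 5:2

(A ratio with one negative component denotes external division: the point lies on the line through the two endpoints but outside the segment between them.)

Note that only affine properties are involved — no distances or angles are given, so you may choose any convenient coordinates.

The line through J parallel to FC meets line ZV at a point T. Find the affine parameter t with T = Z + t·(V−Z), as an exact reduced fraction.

Set F = (0, 0), V = (1, 0), J = (0, 1), Z = (4, -1); any affine frame gives the same invariant.
1. R lies on line VF with VR:RF = -1:2 ⇒ R = (2, 0)
2. C lies on line FR with FC:CR = 5:2 ⇒ C = (10/7, 0)
through J parallel to FC: direction (10/7, 0); meets ZV at T = (-2, 1)
T = Z + t·(V−Z) with t = 2

t = 2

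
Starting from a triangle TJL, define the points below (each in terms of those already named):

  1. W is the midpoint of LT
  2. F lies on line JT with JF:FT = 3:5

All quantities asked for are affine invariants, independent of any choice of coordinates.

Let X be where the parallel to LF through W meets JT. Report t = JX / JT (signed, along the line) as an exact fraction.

Set T = (0, 0), J = (1, 0), L = (0, 1); any affine frame gives the same invariant.
1. W is the midpoint of LT ⇒ W = (0, 1/2)
2. F lies on line JT with JF:FT = 3:5 ⇒ F = (5/8, 0)
through W parallel to LF: direction (5/8, -1); meets JT at X = (5/16, 0)
X = J + t·(T−J) with t = 11/16

t = 11/16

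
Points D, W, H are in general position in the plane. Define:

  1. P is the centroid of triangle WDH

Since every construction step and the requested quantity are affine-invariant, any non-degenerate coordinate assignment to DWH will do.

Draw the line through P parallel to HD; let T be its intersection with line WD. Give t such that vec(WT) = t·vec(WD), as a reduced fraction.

Work in coordinates with D = (0, 0), W = (1, 0), H = (0, 1).
1. P is the centroid of triangle WDH ⇒ P = (1/3, 1/3)
through P parallel to HD: direction (0, -1); meets WD at T = (1/3, 0)
T = W + t·(D−W) with t = 2/3

t = 2/3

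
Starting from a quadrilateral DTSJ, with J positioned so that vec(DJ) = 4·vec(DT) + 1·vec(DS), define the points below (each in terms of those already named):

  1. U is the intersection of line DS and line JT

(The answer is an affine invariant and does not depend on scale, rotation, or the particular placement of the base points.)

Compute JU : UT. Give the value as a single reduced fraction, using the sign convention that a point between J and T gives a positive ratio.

JU:UT = -4

Choose coordinates D = (0, 0), T = (1, 0), S = (0, 1), J = (4, 1).
1. U is the intersection of line DS and line JT ⇒ U = (0, -1/3)
U = J + t·(T−J) with t = 4/3, so JU:UT = t:(1−t) = 4/3:-1/3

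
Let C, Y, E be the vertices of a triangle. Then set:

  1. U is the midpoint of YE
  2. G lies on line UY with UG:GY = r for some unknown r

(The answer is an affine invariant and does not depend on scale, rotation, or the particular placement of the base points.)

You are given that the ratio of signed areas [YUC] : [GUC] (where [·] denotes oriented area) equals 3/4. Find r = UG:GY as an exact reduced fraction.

Choose coordinates C = (0, 0), Y = (1, 0), E = (0, 1).
1. U is the midpoint of YE ⇒ U = (1/2, 1/2)
2. With UG:GY = r, write λ = r/(r+1) so G = U + λ·(Y−U); G is affine-linear in λ
Every point depending on G is an affine combination of G and λ-independent points, so each such coordinate is linear in λ; the λ² term in each signed area is a multiple of (Y−U)×(Y−U) = 0, so 2·[YUC] and 2·[GUC] are each linear in λ. Evaluating at λ=0 and λ=1:
  2·[YUC] = 1/2,   2·[GUC] = 1/2·λ
So [YUC]:[GUC] = (1/2) / (1/2·λ). Setting this equal to 3/4:
  1/2 = 3/4·(1/2·λ)  ⇒  λ = 4/3
Then r = λ/(1−λ) = (4/3)/(-1/3) = -4. Check: with r = -4, G = (7/6, -1/6) and [YUC]:[GUC] = 3/4 as required.

r = -4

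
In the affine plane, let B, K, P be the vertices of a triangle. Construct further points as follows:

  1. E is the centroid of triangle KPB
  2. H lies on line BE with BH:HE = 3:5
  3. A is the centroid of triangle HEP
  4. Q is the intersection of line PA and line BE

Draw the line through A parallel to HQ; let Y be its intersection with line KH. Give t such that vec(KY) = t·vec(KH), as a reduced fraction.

Assign B = (0, 0), K = (1, 0), P = (0, 1) — the answer is frame-independent, so this choice is without loss of generality.
1. E is the centroid of triangle KPB ⇒ E = (1/3, 1/3)
2. H lies on line BE with BH:HE = 3:5 ⇒ H = (1/8, 1/8)
3. A is the centroid of triangle HEP ⇒ A = (11/72, 35/72)
4. Q is the intersection of line PA and line BE ⇒ Q = (11/48, 11/48)
through A parallel to HQ: direction (5/48, 5/48); meets KH at Y = (-1/6, 1/6)
Y = K + t·(H−K) with t = 4/3

t = 4/3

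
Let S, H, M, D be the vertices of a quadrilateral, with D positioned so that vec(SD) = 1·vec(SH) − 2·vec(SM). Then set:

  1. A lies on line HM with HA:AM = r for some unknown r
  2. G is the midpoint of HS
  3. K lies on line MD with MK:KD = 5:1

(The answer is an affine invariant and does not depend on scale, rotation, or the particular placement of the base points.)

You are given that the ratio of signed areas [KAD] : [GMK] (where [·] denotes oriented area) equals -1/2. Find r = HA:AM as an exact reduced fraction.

r = 3/5

Assign S = (0, 0), H = (1, 0), M = (0, 1), D = (1, -2) — the answer is frame-independent, so this choice is without loss of generality.
1. With HA:AM = r, write λ = r/(r+1) so A = H + λ·(M−H); A is affine-linear in λ
2. G is the midpoint of HS ⇒ G = (1/2, 0)
3. K lies on line MD with MK:KD = 5:1 ⇒ K = (5/6, -3/2)
Every point depending on A is an affine combination of A and λ-independent points, so each such coordinate is linear in λ; the λ² term in each signed area is a multiple of (M−H)×(M−H) = 0, so 2·[KAD] and 2·[GMK] are each linear in λ. Evaluating at λ=0 and λ=1:
  2·[KAD] = 1/3·λ − 1/3,   2·[GMK] = 5/12
So [KAD]:[GMK] = (1/3·λ − 1/3) / (5/12). Setting this equal to -1/2:
  1/3·λ − 1/3 = -1/2·(5/12)  ⇒  λ = 3/8
Then r = λ/(1−λ) = (3/8)/(5/8) = 3/5. Check: with r = 3/5, A = (5/8, 3/8) and [KAD]:[GMK] = -1/2 as required.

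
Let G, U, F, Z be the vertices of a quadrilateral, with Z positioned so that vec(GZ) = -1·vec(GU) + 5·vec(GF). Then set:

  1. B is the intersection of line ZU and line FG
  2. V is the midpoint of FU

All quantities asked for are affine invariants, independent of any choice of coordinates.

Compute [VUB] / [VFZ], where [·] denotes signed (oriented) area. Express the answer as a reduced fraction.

Assign G = (0, 0), U = (1, 0), F = (0, 1), Z = (-1, 5) — the answer is frame-independent, so this choice is without loss of generality.
1. B is the intersection of line ZU and line FG ⇒ B = (0, 5/2)
2. V is the midpoint of FU ⇒ V = (1/2, 1/2)
2·[VUB] = 3/4, 2·[VFZ] = -3/2
[VUB]:[VFZ] = 3/4:-3/2 = -1/2

[VUB]:[VFZ] = -1/2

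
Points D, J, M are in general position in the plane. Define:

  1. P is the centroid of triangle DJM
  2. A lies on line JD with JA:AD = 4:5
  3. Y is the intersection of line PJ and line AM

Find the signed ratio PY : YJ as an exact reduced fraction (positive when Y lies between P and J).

Work in coordinates with D = (0, 0), J = (1, 0), M = (0, 1).
1. P is the centroid of triangle DJM ⇒ P = (1/3, 1/3)
2. A lies on line JD with JA:AD = 4:5 ⇒ A = (5/9, 0)
3. Y is the intersection of line PJ and line AM ⇒ Y = (5/13, 4/13)
Y = P + t·(J−P) with t = 1/13, so PY:YJ = t:(1−t) = 1/13:12/13

PY:YJ = 1/12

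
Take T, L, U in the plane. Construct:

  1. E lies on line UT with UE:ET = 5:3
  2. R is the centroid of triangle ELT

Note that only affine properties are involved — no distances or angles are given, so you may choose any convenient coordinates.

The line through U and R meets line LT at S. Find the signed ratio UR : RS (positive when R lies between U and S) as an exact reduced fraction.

Work in coordinates with T = (0, 0), L = (1, 0), U = (0, 1).
1. E lies on line UT with UE:ET = 5:3 ⇒ E = (0, 3/8)
2. R is the centroid of triangle ELT ⇒ R = (1/3, 1/8)
line UR meets LT at S = (8/21, 0)
R = U + t·(S−U) with t = 7/8, so UR:RS = 7/8:1/8

UR:RS = 7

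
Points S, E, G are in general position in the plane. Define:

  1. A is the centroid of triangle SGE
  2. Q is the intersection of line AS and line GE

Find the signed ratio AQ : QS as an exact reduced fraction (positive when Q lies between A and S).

AQ:QS = -1/3

Work in coordinates with S = (0, 0), E = (1, 0), G = (0, 1).
1. A is the centroid of triangle SGE ⇒ A = (1/3, 1/3)
2. Q is the intersection of line AS and line GE ⇒ Q = (1/2, 1/2)
Q = A + t·(S−A) with t = -1/2, so AQ:QS = t:(1−t) = -1/2:3/2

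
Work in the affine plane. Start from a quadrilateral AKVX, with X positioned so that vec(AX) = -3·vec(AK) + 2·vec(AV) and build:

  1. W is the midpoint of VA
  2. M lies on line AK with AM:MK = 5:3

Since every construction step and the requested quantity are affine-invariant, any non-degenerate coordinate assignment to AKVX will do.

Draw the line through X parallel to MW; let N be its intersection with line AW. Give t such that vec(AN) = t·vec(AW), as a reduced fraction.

Assign A = (0, 0), K = (1, 0), V = (0, 1), X = (-3, 2) — the answer is frame-independent, so this choice is without loss of generality.
1. W is the midpoint of VA ⇒ W = (0, 1/2)
2. M lies on line AK with AM:MK = 5:3 ⇒ M = (5/8, 0)
through X parallel to MW: direction (-5/8, 1/2); meets AW at N = (0, -2/5)
N = A + t·(W−A) with t = -4/5

t = -4/5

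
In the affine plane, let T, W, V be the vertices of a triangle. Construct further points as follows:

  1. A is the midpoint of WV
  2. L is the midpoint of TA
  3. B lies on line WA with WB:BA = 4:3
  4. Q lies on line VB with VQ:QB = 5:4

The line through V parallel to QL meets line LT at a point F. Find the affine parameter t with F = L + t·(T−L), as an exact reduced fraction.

t = 50/13

Set T = (0, 0), W = (1, 0), V = (0, 1); any affine frame gives the same invariant.
1. A is the midpoint of WV ⇒ A = (1/2, 1/2)
2. L is the midpoint of TA ⇒ L = (1/4, 1/4)
3. B lies on line WA with WB:BA = 4:3 ⇒ B = (5/7, 2/7)
4. Q lies on line VB with VQ:QB = 5:4 ⇒ Q = (25/63, 38/63)
through V parallel to QL: direction (-37/252, -89/252); meets LT at F = (-37/52, -37/52)
F = L + t·(T−L) with t = 50/13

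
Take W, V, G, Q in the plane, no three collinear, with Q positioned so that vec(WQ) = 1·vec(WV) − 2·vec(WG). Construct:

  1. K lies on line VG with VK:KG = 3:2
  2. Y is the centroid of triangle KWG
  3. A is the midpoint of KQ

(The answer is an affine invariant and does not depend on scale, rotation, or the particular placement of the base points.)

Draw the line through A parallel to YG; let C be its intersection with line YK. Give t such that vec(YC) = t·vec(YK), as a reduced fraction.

Set W = (0, 0), V = (1, 0), G = (0, 1), Q = (1, -2); any affine frame gives the same invariant.
1. K lies on line VG with VK:KG = 3:2 ⇒ K = (2/5, 3/5)
2. Y is the centroid of triangle KWG ⇒ Y = (2/15, 8/15)
3. A is the midpoint of KQ ⇒ A = (7/10, -7/10)
through A parallel to YG: direction (-2/15, 7/15); meets YK at C = (1/3, 7/12)
C = Y + t·(K−Y) with t = 3/4

t = 3/4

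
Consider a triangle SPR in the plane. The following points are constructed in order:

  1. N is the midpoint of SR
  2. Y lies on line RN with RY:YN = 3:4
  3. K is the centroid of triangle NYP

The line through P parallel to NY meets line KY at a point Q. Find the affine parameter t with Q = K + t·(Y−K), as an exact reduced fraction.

Assign S = (0, 0), P = (1, 0), R = (0, 1) — the answer is frame-independent, so this choice is without loss of generality.
1. N is the midpoint of SR ⇒ N = (0, 1/2)
2. Y lies on line RN with RY:YN = 3:4 ⇒ Y = (0, 11/14)
3. K is the centroid of triangle NYP ⇒ K = (1/3, 3/7)
through P parallel to NY: direction (0, 2/7); meets KY at Q = (1, -2/7)
Q = K + t·(Y−K) with t = -2

t = -2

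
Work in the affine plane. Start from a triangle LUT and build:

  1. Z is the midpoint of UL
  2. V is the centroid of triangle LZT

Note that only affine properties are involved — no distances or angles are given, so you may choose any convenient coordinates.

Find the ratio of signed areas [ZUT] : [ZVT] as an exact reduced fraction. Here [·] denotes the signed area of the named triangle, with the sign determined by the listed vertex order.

[ZUT]:[ZVT] = -3

Set L = (0, 0), U = (1, 0), T = (0, 1); any affine frame gives the same invariant.
1. Z is the midpoint of UL ⇒ Z = (1/2, 0)
2. V is the centroid of triangle LZT ⇒ V = (1/6, 1/3)
2·[ZUT] = 1/2, 2·[ZVT] = -1/6
[ZUT]:[ZVT] = 1/2:-1/6 = -3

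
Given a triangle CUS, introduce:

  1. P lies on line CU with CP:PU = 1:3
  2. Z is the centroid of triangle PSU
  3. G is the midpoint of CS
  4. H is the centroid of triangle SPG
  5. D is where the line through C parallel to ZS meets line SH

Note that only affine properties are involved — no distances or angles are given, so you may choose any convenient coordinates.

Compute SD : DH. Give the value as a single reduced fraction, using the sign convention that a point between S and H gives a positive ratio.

SD:DH = -30/19

Choose coordinates C = (0, 0), U = (1, 0), S = (0, 1).
1. P lies on line CU with CP:PU = 1:3 ⇒ P = (1/4, 0)
2. Z is the centroid of triangle PSU ⇒ Z = (5/12, 1/3)
3. G is the midpoint of CS ⇒ G = (0, 1/2)
4. H is the centroid of triangle SPG ⇒ H = (1/12, 1/2)
5. D is where the line through C parallel to ZS meets line SH ⇒ D = (5/22, -4/11)
D = S + t·(H−S) with t = 30/11, so SD:DH = t:(1−t) = 30/11:-19/11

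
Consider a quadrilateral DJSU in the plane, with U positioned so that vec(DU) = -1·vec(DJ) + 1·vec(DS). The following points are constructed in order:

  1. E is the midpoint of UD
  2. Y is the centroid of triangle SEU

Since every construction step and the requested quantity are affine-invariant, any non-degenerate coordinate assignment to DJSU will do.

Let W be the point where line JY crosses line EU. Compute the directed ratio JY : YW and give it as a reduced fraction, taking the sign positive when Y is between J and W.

Choose coordinates D = (0, 0), J = (1, 0), S = (0, 1), U = (-1, 1).
1. E is the midpoint of UD ⇒ E = (-1/2, 1/2)
2. Y is the centroid of triangle SEU ⇒ Y = (-1/2, 5/6)
line JY meets EU at W = (-5/4, 5/4)
Y = J + t·(W−J) with t = 2/3, so JY:YW = 2/3:1/3

JY:YW = 2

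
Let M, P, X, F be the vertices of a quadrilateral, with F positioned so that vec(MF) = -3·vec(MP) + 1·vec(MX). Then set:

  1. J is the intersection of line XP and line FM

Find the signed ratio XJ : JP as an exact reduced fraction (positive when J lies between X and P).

Work in coordinates with M = (0, 0), P = (1, 0), X = (0, 1), F = (-3, 1).
1. J is the intersection of line XP and line FM ⇒ J = (3/2, -1/2)
J = X + t·(P−X) with t = 3/2, so XJ:JP = t:(1−t) = 3/2:-1/2

XJ:JP = -3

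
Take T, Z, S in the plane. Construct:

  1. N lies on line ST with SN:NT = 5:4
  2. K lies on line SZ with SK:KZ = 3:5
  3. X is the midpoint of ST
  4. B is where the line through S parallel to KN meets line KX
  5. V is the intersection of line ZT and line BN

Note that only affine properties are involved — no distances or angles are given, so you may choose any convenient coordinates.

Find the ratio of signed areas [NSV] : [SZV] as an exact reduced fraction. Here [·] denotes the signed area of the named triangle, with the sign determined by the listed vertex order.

[NSV]:[SZV] = -12/37

Choose coordinates T = (0, 0), Z = (1, 0), S = (0, 1).
1. N lies on line ST with SN:NT = 5:4 ⇒ N = (0, 4/9)
2. K lies on line SZ with SK:KZ = 3:5 ⇒ K = (3/8, 5/8)
3. X is the midpoint of ST ⇒ X = (0, 1/2)
4. B is where the line through S parallel to KN meets line KX ⇒ B = (-27/8, -5/8)
5. V is the intersection of line ZT and line BN ⇒ V = (-108/77, 0)
2·[NSV] = 60/77, 2·[SZV] = -185/77
[NSV]:[SZV] = 60/77:-185/77 = -12/37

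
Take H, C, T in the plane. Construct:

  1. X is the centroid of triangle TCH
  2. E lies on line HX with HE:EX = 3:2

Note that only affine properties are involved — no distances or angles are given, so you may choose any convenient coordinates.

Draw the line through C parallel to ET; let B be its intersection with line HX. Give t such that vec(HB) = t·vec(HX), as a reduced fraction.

t = 12/5

Set H = (0, 0), C = (1, 0), T = (0, 1); any affine frame gives the same invariant.
1. X is the centroid of triangle TCH ⇒ X = (1/3, 1/3)
2. E lies on line HX with HE:EX = 3:2 ⇒ E = (1/5, 1/5)
through C parallel to ET: direction (-1/5, 4/5); meets HX at B = (4/5, 4/5)
B = H + t·(X−H) with t = 12/5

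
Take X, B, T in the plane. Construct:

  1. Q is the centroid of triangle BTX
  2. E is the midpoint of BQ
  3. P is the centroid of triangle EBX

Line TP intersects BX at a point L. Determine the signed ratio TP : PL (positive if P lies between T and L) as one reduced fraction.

TP:PL = 17

Work in coordinates with X = (0, 0), B = (1, 0), T = (0, 1).
1. Q is the centroid of triangle BTX ⇒ Q = (1/3, 1/3)
2. E is the midpoint of BQ ⇒ E = (2/3, 1/6)
3. P is the centroid of triangle EBX ⇒ P = (5/9, 1/18)
line TP meets BX at L = (10/17, 0)
P = T + t·(L−T) with t = 17/18, so TP:PL = 17/18:1/18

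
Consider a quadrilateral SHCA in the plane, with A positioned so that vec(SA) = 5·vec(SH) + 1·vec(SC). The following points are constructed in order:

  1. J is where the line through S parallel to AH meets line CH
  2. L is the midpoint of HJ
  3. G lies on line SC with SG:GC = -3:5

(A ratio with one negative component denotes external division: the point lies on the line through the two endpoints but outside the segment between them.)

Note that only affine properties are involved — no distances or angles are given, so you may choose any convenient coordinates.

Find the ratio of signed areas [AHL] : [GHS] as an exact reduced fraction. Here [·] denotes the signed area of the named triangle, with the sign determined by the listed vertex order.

[AHL]:[GHS] = -1/3

Assign S = (0, 0), H = (1, 0), C = (0, 1), A = (5, 1) — the answer is frame-independent, so this choice is without loss of generality.
1. J is where the line through S parallel to AH meets line CH ⇒ J = (4/5, 1/5)
2. L is the midpoint of HJ ⇒ L = (9/10, 1/10)
3. G lies on line SC with SG:GC = -3:5 ⇒ G = (0, -3/2)
2·[AHL] = -1/2, 2·[GHS] = 3/2
[AHL]:[GHS] = -1/2:3/2 = -1/3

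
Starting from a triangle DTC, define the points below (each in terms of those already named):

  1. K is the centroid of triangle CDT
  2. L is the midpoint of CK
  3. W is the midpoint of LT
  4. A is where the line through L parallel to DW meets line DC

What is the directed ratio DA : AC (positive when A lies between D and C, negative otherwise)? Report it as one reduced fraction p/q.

DA:AC = 4/3

Choose coordinates D = (0, 0), T = (1, 0), C = (0, 1).
1. K is the centroid of triangle CDT ⇒ K = (1/3, 1/3)
2. L is the midpoint of CK ⇒ L = (1/6, 2/3)
3. W is the midpoint of LT ⇒ W = (7/12, 1/3)
4. A is where the line through L parallel to DW meets line DC ⇒ A = (0, 4/7)
A = D + t·(C−D) with t = 4/7, so DA:AC = t:(1−t) = 4/7:3/7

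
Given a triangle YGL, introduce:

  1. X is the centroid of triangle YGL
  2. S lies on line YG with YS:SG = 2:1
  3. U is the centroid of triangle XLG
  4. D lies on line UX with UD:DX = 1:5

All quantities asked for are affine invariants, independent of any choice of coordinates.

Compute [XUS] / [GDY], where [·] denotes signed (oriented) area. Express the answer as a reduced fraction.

[XUS]:[GDY] = -4/23

Work in coordinates with Y = (0, 0), G = (1, 0), L = (0, 1).
1. X is the centroid of triangle YGL ⇒ X = (1/3, 1/3)
2. S lies on line YG with YS:SG = 2:1 ⇒ S = (2/3, 0)
3. U is the centroid of triangle XLG ⇒ U = (4/9, 4/9)
4. D lies on line UX with UD:DX = 1:5 ⇒ D = (23/54, 23/54)
2·[XUS] = -2/27, 2·[GDY] = 23/54
[XUS]:[GDY] = -2/27:23/54 = -4/23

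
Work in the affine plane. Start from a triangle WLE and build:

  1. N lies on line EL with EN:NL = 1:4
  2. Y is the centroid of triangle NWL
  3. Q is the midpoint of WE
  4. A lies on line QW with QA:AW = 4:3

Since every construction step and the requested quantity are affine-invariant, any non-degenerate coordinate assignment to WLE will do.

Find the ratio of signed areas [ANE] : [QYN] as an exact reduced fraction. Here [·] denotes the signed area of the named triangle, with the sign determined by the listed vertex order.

[ANE]:[QYN] = 33/35

Assign W = (0, 0), L = (1, 0), E = (0, 1) — the answer is frame-independent, so this choice is without loss of generality.
1. N lies on line EL with EN:NL = 1:4 ⇒ N = (1/5, 4/5)
2. Y is the centroid of triangle NWL ⇒ Y = (2/5, 4/15)
3. Q is the midpoint of WE ⇒ Q = (0, 1/2)
4. A lies on line QW with QA:AW = 4:3 ⇒ A = (0, 3/14)
2·[ANE] = 11/70, 2·[QYN] = 1/6
[ANE]:[QYN] = 11/70:1/6 = 33/35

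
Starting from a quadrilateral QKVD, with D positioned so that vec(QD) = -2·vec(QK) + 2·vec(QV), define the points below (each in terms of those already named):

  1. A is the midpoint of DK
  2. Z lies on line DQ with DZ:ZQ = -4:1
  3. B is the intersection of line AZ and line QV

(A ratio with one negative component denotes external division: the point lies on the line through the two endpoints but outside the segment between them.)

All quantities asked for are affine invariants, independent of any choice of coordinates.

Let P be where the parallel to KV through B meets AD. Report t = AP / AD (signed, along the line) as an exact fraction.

t = 3/7

Choose coordinates Q = (0, 0), K = (1, 0), V = (0, 1), D = (-2, 2).
1. A is the midpoint of DK ⇒ A = (-1/2, 1)
2. Z lies on line DQ with DZ:ZQ = -4:1 ⇒ Z = (2/3, -2/3)
3. B is the intersection of line AZ and line QV ⇒ B = (0, 2/7)
through B parallel to KV: direction (-1, 1); meets AD at P = (-8/7, 10/7)
P = A + t·(D−A) with t = 3/7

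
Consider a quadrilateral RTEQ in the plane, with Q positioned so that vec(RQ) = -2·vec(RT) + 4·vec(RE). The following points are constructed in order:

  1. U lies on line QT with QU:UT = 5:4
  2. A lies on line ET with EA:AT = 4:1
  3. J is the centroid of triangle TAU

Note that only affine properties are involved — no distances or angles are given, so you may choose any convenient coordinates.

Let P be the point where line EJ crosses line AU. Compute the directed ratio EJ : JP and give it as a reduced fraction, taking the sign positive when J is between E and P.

Set R = (0, 0), T = (1, 0), E = (0, 1), Q = (-2, 4); any affine frame gives the same invariant.
1. U lies on line QT with QU:UT = 5:4 ⇒ U = (-1/3, 16/9)
2. A lies on line ET with EA:AT = 4:1 ⇒ A = (4/5, 1/5)
3. J is the centroid of triangle TAU ⇒ J = (22/45, 89/135)
line EJ meets AU at P = (88/195, 401/585)
J = E + t·(P−E) with t = 13/12, so EJ:JP = 13/12:-1/12

EJ:JP = -13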